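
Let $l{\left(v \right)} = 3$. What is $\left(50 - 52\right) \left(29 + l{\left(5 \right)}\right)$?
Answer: $-64$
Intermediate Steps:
$\left(50 - 52\right) \left(29 + l{\left(5 \right)}\right) = \left(50 - 52\right) \left(29 + 3\right) = \left(50 - 52\right) 32 = \left(-2\right) 32 = -64$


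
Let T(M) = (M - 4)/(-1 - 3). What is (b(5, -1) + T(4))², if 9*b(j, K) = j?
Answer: 25/81 ≈ 0.30864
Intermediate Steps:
b(j, K) = j/9
T(M) = 1 - M/4 (T(M) = (-4 + M)/(-4) = (-4 + M)*(-¼) = 1 - M/4)
(b(5, -1) + T(4))² = ((⅑)*5 + (1 - ¼*4))² = (5/9 + (1 - 1))² = (5/9 + 0)² = (5/9)² = 25/81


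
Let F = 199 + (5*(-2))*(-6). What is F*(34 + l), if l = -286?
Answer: -65268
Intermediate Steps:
F = 259 (F = 199 - 10*(-6) = 199 + 60 = 259)
F*(34 + l) = 259*(34 - 286) = 259*(-252) = -65268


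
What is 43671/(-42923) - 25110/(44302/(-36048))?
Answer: 19425237300399/950787373 ≈ 20431.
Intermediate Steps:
43671/(-42923) - 25110/(44302/(-36048)) = 43671*(-1/42923) - 25110/(44302*(-1/36048)) = -43671/42923 - 25110/(-22151/18024) = -43671/42923 - 25110*(-18024/22151) = -43671/42923 + 452582640/22151 = 19425237300399/950787373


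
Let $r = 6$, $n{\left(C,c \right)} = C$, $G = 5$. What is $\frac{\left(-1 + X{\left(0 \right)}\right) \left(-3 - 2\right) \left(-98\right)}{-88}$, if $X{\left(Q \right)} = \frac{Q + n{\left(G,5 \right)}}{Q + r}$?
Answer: $\frac{245}{264} \approx 0.92803$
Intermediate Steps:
$X{\left(Q \right)} = \frac{5 + Q}{6 + Q}$ ($X{\left(Q \right)} = \frac{Q + 5}{Q + 6} = \frac{5 + Q}{6 + Q}$)
$\frac{\left(-1 + X{\left(0 \right)}\right) \left(-3 - 2\right) \left(-98\right)}{-88} = \frac{\left(-1 + \frac{5 + 0}{6 + 0}\right) \left(-3 - 2\right) \left(-98\right)}{-88} = \left(-1 + \frac{1}{6} \cdot 5\right) \left(-3 - 2\right) \left(-98\right) \left(- \frac{1}{88}\right) = \left(-1 + \frac{1}{6} \cdot 5\right) \left(-5\right) \left(-98\right) \left(- \frac{1}{88}\right) = \left(-1 + \frac{5}{6}\right) \left(-5\right) \left(-98\right) \left(- \frac{1}{88}\right) = \left(- \frac{1}{6}\right) \left(-5\right) \left(-98\right) \left(- \frac{1}{88}\right) = \frac{5}{6} \left(-98\right) \left(- \frac{1}{88}\right) = \left(- \frac{245}{3}\right) \left(- \frac{1}{88}\right) = \frac{245}{264}$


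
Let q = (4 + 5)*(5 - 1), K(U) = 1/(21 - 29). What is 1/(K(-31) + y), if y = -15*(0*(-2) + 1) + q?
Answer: 8/167 ≈ 0.047904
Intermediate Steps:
K(U) = -1/8 (K(U) = 1/(-8) = -1/8)
q = 36 (q = 9*4 = 36)
y = 21 (y = -15*(0*(-2) + 1) + 36 = -15*(0 + 1) + 36 = -15*1 + 36 = -15 + 36 = 21)
1/(K(-31) + y) = 1/(-1/8 + 21) = 1/(167/8) = 8/167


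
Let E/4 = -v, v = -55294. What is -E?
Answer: -221176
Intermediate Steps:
E = 221176 (E = 4*(-1*(-55294)) = 4*55294 = 221176)
-E = -1*221176 = -221176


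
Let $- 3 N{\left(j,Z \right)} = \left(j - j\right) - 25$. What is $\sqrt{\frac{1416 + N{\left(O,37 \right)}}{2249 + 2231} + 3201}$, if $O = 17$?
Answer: $\frac{\sqrt{9035399730}}{1680} \approx 56.58$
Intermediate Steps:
$N{\left(j,Z \right)} = \frac{25}{3}$ ($N{\left(j,Z \right)} = - \frac{\left(j - j\right) - 25}{3} = - \frac{0 - 25}{3} = \left(- \frac{1}{3}\right) \left(-25\right) = \frac{25}{3}$)
$\sqrt{\frac{1416 + N{\left(O,37 \right)}}{2249 + 2231} + 3201} = \sqrt{\frac{1416 + \frac{25}{3}}{2249 + 2231} + 3201} = \sqrt{\frac{4273}{3 \cdot 4480} + 3201} = \sqrt{\frac{4273}{3} \cdot \frac{1}{4480} + 3201} = \sqrt{\frac{4273}{13440} + 3201} = \sqrt{\frac{43025713}{13440}} = \frac{\sqrt{9035399730}}{1680}$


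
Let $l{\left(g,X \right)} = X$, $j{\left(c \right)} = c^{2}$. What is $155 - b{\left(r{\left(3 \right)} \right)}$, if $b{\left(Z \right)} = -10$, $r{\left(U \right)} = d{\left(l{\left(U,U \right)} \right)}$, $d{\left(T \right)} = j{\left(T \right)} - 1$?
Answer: $165$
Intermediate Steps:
$d{\left(T \right)} = -1 + T^{2}$ ($d{\left(T \right)} = T^{2} - 1 = -1 + T^{2}$)
$r{\left(U \right)} = -1 + U^{2}$
$155 - b{\left(r{\left(3 \right)} \right)} = 155 - -10 = 155 + 10 = 165$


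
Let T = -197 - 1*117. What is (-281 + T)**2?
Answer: 354025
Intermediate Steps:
T = -314 (T = -197 - 117 = -314)
(-281 + T)**2 = (-281 - 314)**2 = (-595)**2 = 354025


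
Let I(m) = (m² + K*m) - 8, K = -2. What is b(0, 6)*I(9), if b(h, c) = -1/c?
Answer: -55/6 ≈ -9.1667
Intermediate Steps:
I(m) = -8 + m² - 2*m (I(m) = (m² - 2*m) - 8 = -8 + m² - 2*m)
b(0, 6)*I(9) = (-1/6)*(-8 + 9² - 2*9) = (-1*⅙)*(-8 + 81 - 18) = -⅙*55 = -55/6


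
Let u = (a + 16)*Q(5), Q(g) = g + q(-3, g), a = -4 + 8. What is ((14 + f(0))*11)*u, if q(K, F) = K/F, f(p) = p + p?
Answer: 13552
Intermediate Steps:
f(p) = 2*p
a = 4
Q(g) = g - 3/g
u = 88 (u = (4 + 16)*(5 - 3/5) = 20*(5 - 3*⅕) = 20*(5 - ⅗) = 20*(22/5) = 88)
((14 + f(0))*11)*u = ((14 + 2*0)*11)*88 = ((14 + 0)*11)*88 = (14*11)*88 = 154*88 = 13552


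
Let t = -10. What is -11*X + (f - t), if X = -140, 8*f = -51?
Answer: 12349/8 ≈ 1543.6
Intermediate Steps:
f = -51/8 (f = (⅛)*(-51) = -51/8 ≈ -6.3750)
-11*X + (f - t) = -11*(-140) + (-51/8 - 1*(-10)) = 1540 + (-51/8 + 10) = 1540 + 29/8 = 12349/8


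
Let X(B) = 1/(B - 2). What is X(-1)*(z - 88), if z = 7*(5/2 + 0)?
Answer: 47/2 ≈ 23.500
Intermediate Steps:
X(B) = 1/(-2 + B)
z = 35/2 (z = 7*(5*(½) + 0) = 7*(5/2 + 0) = 7*(5/2) = 35/2 ≈ 17.500)
X(-1)*(z - 88) = (35/2 - 88)/(-2 - 1) = -141/2/(-3) = -⅓*(-141/2) = 47/2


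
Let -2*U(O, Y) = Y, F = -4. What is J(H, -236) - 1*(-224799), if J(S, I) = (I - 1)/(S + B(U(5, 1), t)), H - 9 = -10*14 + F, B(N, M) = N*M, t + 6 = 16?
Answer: 31472097/140 ≈ 2.2480e+5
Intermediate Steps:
t = 10 (t = -6 + 16 = 10)
U(O, Y) = -Y/2
B(N, M) = M*N
H = -135 (H = 9 + (-10*14 - 4) = 9 + (-140 - 4) = 9 - 144 = -135)
J(S, I) = (-1 + I)/(-5 + S) (J(S, I) = (I - 1)/(S + 10*(-½*1)) = (-1 + I)/(S + 10*(-½)) = (-1 + I)/(S - 5) = (-1 + I)/(-5 + S))
J(H, -236) - 1*(-224799) = (-1 - 236)/(-5 - 135) - 1*(-224799) = -237/(-140) + 224799 = -1/140*(-237) + 224799 = 237/140 + 224799 = 31472097/140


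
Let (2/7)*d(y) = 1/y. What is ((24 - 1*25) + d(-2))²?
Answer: 121/16 ≈ 7.5625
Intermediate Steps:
d(y) = 7/(2*y) (d(y) = 7*(1/y)/2 = 7/(2*y))
((24 - 1*25) + d(-2))² = ((24 - 1*25) + (7/2)/(-2))² = ((24 - 25) + (7/2)*(-½))² = (-1 - 7/4)² = (-11/4)² = 121/16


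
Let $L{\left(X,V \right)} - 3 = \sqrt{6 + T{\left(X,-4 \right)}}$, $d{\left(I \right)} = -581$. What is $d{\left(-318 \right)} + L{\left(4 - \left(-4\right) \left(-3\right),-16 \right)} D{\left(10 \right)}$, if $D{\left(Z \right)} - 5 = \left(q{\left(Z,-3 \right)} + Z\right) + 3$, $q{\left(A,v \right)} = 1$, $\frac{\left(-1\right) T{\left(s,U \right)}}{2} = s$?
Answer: $-524 + 19 \sqrt{22} \approx -434.88$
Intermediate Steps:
$T{\left(s,U \right)} = - 2 s$
$L{\left(X,V \right)} = 3 + \sqrt{6 - 2 X}$
$D{\left(Z \right)} = 9 + Z$ ($D{\left(Z \right)} = 5 + \left(\left(1 + Z\right) + 3\right) = 5 + \left(4 + Z\right) = 9 + Z$)
$d{\left(-318 \right)} + L{\left(4 - \left(-4\right) \left(-3\right),-16 \right)} D{\left(10 \right)} = -581 + \left(3 + \sqrt{6 - 2 \left(4 - \left(-4\right) \left(-3\right)\right)}\right) \left(9 + 10\right) = -581 + \left(3 + \sqrt{6 - 2 \left(4 - 12\right)}\right) 19 = -581 + \left(3 + \sqrt{6 - -16}\right) 19 = -581 + \left(3 + \sqrt{6 + 16}\right) 19 = -581 + \left(3 + \sqrt{22}\right) 19 = -581 + \left(57 + 19 \sqrt{22}\right) = -524 + 19 \sqrt{22}$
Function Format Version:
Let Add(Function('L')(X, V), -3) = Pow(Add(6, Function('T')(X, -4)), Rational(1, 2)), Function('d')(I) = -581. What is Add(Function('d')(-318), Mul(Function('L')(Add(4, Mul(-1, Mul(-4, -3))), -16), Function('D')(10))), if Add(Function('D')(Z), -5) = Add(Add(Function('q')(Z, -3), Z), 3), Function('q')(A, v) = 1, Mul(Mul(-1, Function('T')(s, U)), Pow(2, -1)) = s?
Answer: Add(-524, Mul(19, Pow(22, Rational(1, 2)))) ≈ -434.88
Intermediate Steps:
Function('T')(s, U) = Mul(-2, s)
Function('L')(X, V) = Add(3, Pow(Add(6, Mul(-2, X)), Rational(1, 2)))
Function('D')(Z) = Add(9, Z) (Function('D')(Z) = Add(5, Add(Add(1, Z), 3)) = Add(5, Add(4, Z)) = Add(9, Z))
Add(Function('d')(-318), Mul(Function('L')(Add(4, Mul(-1, Mul(-4, -3))), -16), Function('D')(10))) = Add(-581, Mul(Add(3, Pow(Add(6, Mul(-2, Add(4, Mul(-1, Mul(-4, -3))))), Rational(1, 2))), Add(9, 10))) = Add(-581, Mul(Add(3, Pow(Add(6, Mul(-2, Add(4, Mul(-1, 12)))), Rational(1, 2))), 19)) = Add(-581, Mul(Add(3, Pow(Add(6, Mul(-2, Add(4, -12))), Rational(1, 2))), 19)) = Add(-581, Mul(Add(3, Pow(Add(6, Mul(-2, -8)), Rational(1, 2))), 19)) = Add(-581, Mul(Add(3, Pow(Add(6, 16), Rational(1, 2))), 19)) = Add(-581, Mul(Add(3, Pow(22, Rational(1, 2))), 19)) = Add(-581, Add(57, Mul(19, Pow(22, Rational(1, 2))))) = Add(-524, Mul(19, Pow(22, Rational(1, 2))))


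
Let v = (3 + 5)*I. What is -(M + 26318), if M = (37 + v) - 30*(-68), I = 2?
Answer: -28411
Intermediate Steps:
v = 16 (v = (3 + 5)*2 = 8*2 = 16)
M = 2093 (M = (37 + 16) - 30*(-68) = 53 + 2040 = 2093)
-(M + 26318) = -(2093 + 26318) = -1*28411 = -28411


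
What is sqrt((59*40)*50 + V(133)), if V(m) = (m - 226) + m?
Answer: 2*sqrt(29510) ≈ 343.57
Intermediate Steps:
V(m) = -226 + 2*m (V(m) = (-226 + m) + m = -226 + 2*m)
sqrt((59*40)*50 + V(133)) = sqrt((59*40)*50 + (-226 + 2*133)) = sqrt(2360*50 + (-226 + 266)) = sqrt(118000 + 40) = sqrt(118040) = 2*sqrt(29510)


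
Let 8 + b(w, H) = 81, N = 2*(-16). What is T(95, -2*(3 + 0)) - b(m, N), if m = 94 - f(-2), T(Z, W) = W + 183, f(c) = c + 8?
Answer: 104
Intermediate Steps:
f(c) = 8 + c
N = -32
T(Z, W) = 183 + W
m = 88 (m = 94 - (8 - 2) = 94 - 1*6 = 94 - 6 = 88)
b(w, H) = 73 (b(w, H) = -8 + 81 = 73)
T(95, -2*(3 + 0)) - b(m, N) = (183 - 2*(3 + 0)) - 1*73 = (183 - 2*3) - 73 = (183 - 6) - 73 = 177 - 73 = 104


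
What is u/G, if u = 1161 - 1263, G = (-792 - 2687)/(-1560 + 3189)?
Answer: 166158/3479 ≈ 47.760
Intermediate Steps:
G = -3479/1629 ≈ -2.1357
u = -102
u/G = -102/(-3479/1629) = -102*(-1629/3479) = 166158/3479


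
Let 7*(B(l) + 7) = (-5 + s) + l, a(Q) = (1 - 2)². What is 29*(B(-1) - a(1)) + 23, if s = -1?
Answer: -238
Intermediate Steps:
a(Q) = 1 (a(Q) = (-1)² = 1)
B(l) = -55/7 + l/7 (B(l) = -7 + ((-5 - 1) + l)/7 = -7 + (-6 + l)/7 = -7 + (-6/7 + l/7) = -55/7 + l/7)
29*(B(-1) - a(1)) + 23 = 29*((-55/7 + (⅐)*(-1)) - 1*1) + 23 = 29*((-55/7 - ⅐) - 1) + 23 = 29*(-8 - 1) + 23 = 29*(-9) + 23 = -261 + 23 = -238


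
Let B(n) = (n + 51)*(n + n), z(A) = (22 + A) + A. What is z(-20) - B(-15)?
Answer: 1062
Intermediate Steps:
z(A) = 22 + 2*A
B(n) = 2*n*(51 + n) (B(n) = (51 + n)*(2*n) = 2*n*(51 + n))
z(-20) - B(-15) = (22 + 2*(-20)) - 2*(-15)*(51 - 15) = (22 - 40) - 2*(-15)*36 = -18 - 1*(-1080) = -18 + 1080 = 1062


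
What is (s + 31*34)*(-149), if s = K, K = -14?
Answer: -154960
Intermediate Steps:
s = -14
(s + 31*34)*(-149) = (-14 + 31*34)*(-149) = (-14 + 1054)*(-149) = 1040*(-149) = -154960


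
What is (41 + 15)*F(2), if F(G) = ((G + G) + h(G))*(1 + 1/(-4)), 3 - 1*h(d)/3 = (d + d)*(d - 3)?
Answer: 1050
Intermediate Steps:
h(d) = 9 - 6*d*(-3 + d) (h(d) = 9 - 3*(d + d)*(d - 3) = 9 - 3*2*d*(-3 + d) = 9 - 6*d*(-3 + d))
F(G) = 27/4 + 15*G - 9*G²/2 (F(G) = ((G + G) + (9 - 6*G² + 18*G))*(1 + 1/(-4)) = (2*G + (9 - 6*G² + 18*G))*(1 - ¼) = (9 - 6*G² + 20*G)*(¾) = 27/4 + 15*G - 9*G²/2)
(41 + 15)*F(2) = (41 + 15)*(27/4 + 15*2 - 9/2*2²) = 56*(27/4 + 30 - 9/2*4) = 56*(27/4 + 30 - 18) = 56*(75/4) = 1050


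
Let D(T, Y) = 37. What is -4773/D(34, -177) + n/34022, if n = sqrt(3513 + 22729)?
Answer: -129 + sqrt(26242)/34022 ≈ -129.00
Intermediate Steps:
n = sqrt(26242) ≈ 161.99
-4773/D(34, -177) + n/34022 = -4773/37 + sqrt(26242)/34022 = -4773*1/37 + sqrt(26242)*(1/34022) = -129 + sqrt(26242)/34022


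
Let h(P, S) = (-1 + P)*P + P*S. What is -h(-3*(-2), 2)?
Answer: -42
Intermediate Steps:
h(P, S) = P*S + P*(-1 + P) (h(P, S) = P*(-1 + P) + P*S = P*S + P*(-1 + P))
-h(-3*(-2), 2) = -(-3*(-2))*(-1 - 3*(-2) + 2) = -6*(-1 + 6 + 2) = -6*7 = -1*42 = -42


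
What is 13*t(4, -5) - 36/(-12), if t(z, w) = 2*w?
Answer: -127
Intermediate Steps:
13*t(4, -5) - 36/(-12) = 13*(2*(-5)) - 36/(-12) = 13*(-10) - 36*(-1/12) = -130 + 3 = -127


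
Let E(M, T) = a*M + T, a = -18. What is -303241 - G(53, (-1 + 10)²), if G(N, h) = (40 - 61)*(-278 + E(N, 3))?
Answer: -329050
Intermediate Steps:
E(M, T) = T - 18*M (E(M, T) = -18*M + T = T - 18*M)
G(N, h) = 5775 + 378*N (G(N, h) = (40 - 61)*(-278 + (3 - 18*N)) = -21*(-275 - 18*N) = 5775 + 378*N)
-303241 - G(53, (-1 + 10)²) = -303241 - (5775 + 378*53) = -303241 - (5775 + 20034) = -303241 - 1*25809 = -303241 - 25809 = -329050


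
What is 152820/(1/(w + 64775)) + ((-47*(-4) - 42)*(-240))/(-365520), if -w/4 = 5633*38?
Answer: -184203824743114/1523 ≈ -1.2095e+11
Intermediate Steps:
w = -856216 (w = -22532*38 = -4*214054 = -856216)
152820/(1/(w + 64775)) + ((-47*(-4) - 42)*(-240))/(-365520) = 152820/(1/(-856216 + 64775)) + ((-47*(-4) - 42)*(-240))/(-365520) = 152820/(1/(-791441)) + ((188 - 42)*(-240))*(-1/365520) = 152820/(-1/791441) + (146*(-240))*(-1/365520) = 152820*(-791441) - 35040*(-1/365520) = -120948013620 + 146/1523 = -184203824743114/1523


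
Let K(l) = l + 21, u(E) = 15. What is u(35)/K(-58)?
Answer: -15/37 ≈ -0.40541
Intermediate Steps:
K(l) = 21 + l
u(35)/K(-58) = 15/(21 - 58) = 15/(-37) = 15*(-1/37) = -15/37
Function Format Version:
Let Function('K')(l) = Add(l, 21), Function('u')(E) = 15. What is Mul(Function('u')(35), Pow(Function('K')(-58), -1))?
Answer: Rational(-15, 37) ≈ -0.40541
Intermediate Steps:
Function('K')(l) = Add(21, l)
Mul(Function('u')(35), Pow(Function('K')(-58), -1)) = Mul(15, Pow(Add(21, -58), -1)) = Mul(15, Pow(-37, -1)) = Mul(15, Rational(-1, 37)) = Rational(-15, 37)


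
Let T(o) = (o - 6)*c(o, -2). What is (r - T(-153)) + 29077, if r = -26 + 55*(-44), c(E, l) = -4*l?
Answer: 27903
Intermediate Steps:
T(o) = -48 + 8*o (T(o) = (o - 6)*(-4*(-2)) = (-6 + o)*8 = -48 + 8*o)
r = -2446 (r = -26 - 2420 = -2446)
(r - T(-153)) + 29077 = (-2446 - (-48 + 8*(-153))) + 29077 = (-2446 - (-48 - 1224)) + 29077 = (-2446 - 1*(-1272)) + 29077 = (-2446 + 1272) + 29077 = -1174 + 29077 = 27903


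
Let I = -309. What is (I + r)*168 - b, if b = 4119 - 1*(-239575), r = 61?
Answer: -285358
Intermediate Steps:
b = 243694 (b = 4119 + 239575 = 243694)
(I + r)*168 - b = (-309 + 61)*168 - 1*243694 = -248*168 - 243694 = -41664 - 243694 = -285358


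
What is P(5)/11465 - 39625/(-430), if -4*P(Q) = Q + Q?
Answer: 9085991/98599 ≈ 92.151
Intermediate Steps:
P(Q) = -Q/2 (P(Q) = -(Q + Q)/4 = -Q/2)
P(5)/11465 - 39625/(-430) = -1/2*5/11465 - 39625/(-430) = -5/2*1/11465 - 39625*(-1/430) = -1/4586 + 7925/86 = 9085991/98599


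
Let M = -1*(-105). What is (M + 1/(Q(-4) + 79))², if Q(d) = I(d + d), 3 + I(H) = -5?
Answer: 55591936/5041 ≈ 11028.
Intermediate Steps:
I(H) = -8 (I(H) = -3 - 5 = -8)
Q(d) = -8
M = 105
(M + 1/(Q(-4) + 79))² = (105 + 1/(-8 + 79))² = (105 + 1/71)² = (7456/71)² = 55591936/5041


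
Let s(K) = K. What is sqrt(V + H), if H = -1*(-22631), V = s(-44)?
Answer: sqrt(22587) ≈ 150.29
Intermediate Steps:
V = -44
H = 22631
sqrt(V + H) = sqrt(-44 + 22631) = sqrt(22587)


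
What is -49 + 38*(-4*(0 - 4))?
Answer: 559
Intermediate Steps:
-49 + 38*(-4*(0 - 4)) = -49 + 38*(-4*(-4)) = -49 + 38*16 = -49 + 608 = 559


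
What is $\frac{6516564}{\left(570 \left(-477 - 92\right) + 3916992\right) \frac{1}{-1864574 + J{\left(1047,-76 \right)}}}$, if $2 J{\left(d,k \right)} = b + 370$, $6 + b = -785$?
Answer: $- \frac{2025331256743}{598777} \approx -3.3824 \cdot 10^{6}$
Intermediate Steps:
$b = -791$ ($b = -6 - 785 = -791$)
$J{\left(d,k \right)} = - \frac{421}{2}$ ($J{\left(d,k \right)} = \frac{-791 + 370}{2} = \frac{1}{2} \left(-421\right) = - \frac{421}{2}$)
$\frac{6516564}{\left(570 \left(-477 - 92\right) + 3916992\right) \frac{1}{-1864574 + J{\left(1047,-76 \right)}}} = \frac{6516564}{\left(570 \left(-477 - 92\right) + 3916992\right) \frac{1}{-1864574 - \frac{421}{2}}} = \frac{6516564}{\left(570 \left(-569\right) + 3916992\right) \frac{1}{- \frac{3729569}{2}}} = \frac{6516564}{\left(-324330 + 3916992\right) \left(- \frac{2}{3729569}\right)} = \frac{6516564}{3592662 \left(- \frac{2}{3729569}\right)} = \frac{6516564}{- \frac{7185324}{3729569}} = 6516564 \left(- \frac{3729569}{7185324}\right) = - \frac{2025331256743}{598777}$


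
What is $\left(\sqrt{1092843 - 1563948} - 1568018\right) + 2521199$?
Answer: $953181 + 57 i \sqrt{145} \approx 9.5318 \cdot 10^{5} + 686.37 i$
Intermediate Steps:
$\left(\sqrt{1092843 - 1563948} - 1568018\right) + 2521199 = \left(\sqrt{-471105} - 1568018\right) + 2521199 = \left(57 i \sqrt{145} - 1568018\right) + 2521199 = \left(-1568018 + 57 i \sqrt{145}\right) + 2521199 = 953181 + 57 i \sqrt{145}$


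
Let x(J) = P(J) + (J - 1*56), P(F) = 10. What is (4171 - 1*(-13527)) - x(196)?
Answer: 17548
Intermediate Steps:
x(J) = -46 + J (x(J) = 10 + (J - 1*56) = 10 + (J - 56) = 10 + (-56 + J) = -46 + J)
(4171 - 1*(-13527)) - x(196) = (4171 - 1*(-13527)) - (-46 + 196) = (4171 + 13527) - 1*150 = 17698 - 150 = 17548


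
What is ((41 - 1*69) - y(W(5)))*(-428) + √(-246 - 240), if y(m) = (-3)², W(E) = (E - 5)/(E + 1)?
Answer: 15836 + 9*I*√6 ≈ 15836.0 + 22.045*I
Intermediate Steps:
W(E) = (-5 + E)/(1 + E)
y(m) = 9
((41 - 1*69) - y(W(5)))*(-428) + √(-246 - 240) = ((41 - 1*69) - 1*9)*(-428) + √(-246 - 240) = ((41 - 69) - 9)*(-428) + √(-486) = (-28 - 9)*(-428) + 9*I*√6 = -37*(-428) + 9*I*√6 = 15836 + 9*I*√6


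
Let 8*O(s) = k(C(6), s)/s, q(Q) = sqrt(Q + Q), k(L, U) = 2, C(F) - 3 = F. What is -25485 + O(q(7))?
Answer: -25485 + sqrt(14)/56 ≈ -25485.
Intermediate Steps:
C(F) = 3 + F
q(Q) = sqrt(2)*sqrt(Q) (q(Q) = sqrt(2*Q) = sqrt(2)*sqrt(Q))
O(s) = 1/(4*s) (O(s) = (2/s)/8 = 1/(4*s))
-25485 + O(q(7)) = -25485 + 1/(4*((sqrt(2)*sqrt(7)))) = -25485 + 1/(4*(sqrt(14))) = -25485 + (sqrt(14)/14)/4 = -25485 + sqrt(14)/56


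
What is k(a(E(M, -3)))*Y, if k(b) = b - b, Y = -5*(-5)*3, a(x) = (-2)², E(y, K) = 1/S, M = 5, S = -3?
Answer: 0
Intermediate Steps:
E(y, K) = -⅓ (E(y, K) = 1/(-3) = -⅓)
a(x) = 4
Y = 75 (Y = 25*3 = 75)
k(b) = 0
k(a(E(M, -3)))*Y = 0*75 = 0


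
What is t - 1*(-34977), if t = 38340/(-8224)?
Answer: 71903127/2056 ≈ 34972.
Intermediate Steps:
t = -9585/2056 (t = 38340*(-1/8224) = -9585/2056 ≈ -4.6620)
t - 1*(-34977) = -9585/2056 - 1*(-34977) = -9585/2056 + 34977 = 71903127/2056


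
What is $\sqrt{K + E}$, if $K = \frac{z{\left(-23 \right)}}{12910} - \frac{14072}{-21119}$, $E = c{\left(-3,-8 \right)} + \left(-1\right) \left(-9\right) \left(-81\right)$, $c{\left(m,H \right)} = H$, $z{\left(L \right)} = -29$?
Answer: $\frac{i \sqrt{1117066674634122810}}{38949470} \approx 27.135 i$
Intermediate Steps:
$E = -737$ ($E = -8 + \left(-1\right) \left(-9\right) \left(-81\right) = -8 + 9 \left(-81\right) = -8 - 729 = -737$)
$K = \frac{181057069}{272646290}$ ($K = - \frac{29}{12910} - \frac{14072}{-21119} = \left(-29\right) \frac{1}{12910} - - \frac{14072}{21119} = - \frac{29}{12910} + \frac{14072}{21119} = \frac{181057069}{272646290} \approx 0.66407$)
$\sqrt{K + E} = \sqrt{\frac{181057069}{272646290} - 737} = \sqrt{- \frac{200759258661}{272646290}} = \frac{i \sqrt{1117066674634122810}}{38949470}$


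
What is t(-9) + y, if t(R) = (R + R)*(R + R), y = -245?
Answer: 79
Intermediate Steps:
t(R) = 4*R² (t(R) = (2*R)*(2*R) = 4*R²)
t(-9) + y = 4*(-9)² - 245 = 4*81 - 245 = 324 - 245 = 79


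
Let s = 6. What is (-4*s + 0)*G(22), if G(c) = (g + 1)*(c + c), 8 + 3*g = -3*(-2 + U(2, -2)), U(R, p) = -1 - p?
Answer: 704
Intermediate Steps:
g = -5/3 (g = -8/3 + (-3*(-2 + (-1 - 1*(-2))))/3 = -8/3 + (-3*(-2 + (-1 + 2)))/3 = -8/3 + (-3*(-2 + 1))/3 = -8/3 + (-3*(-1))/3 = -8/3 + (1/3)*3 = -8/3 + 1 = -5/3 ≈ -1.6667)
G(c) = -4*c/3 (G(c) = (-5/3 + 1)*(c + c) = -4*c/3)
(-4*s + 0)*G(22) = (-4*6 + 0)*(-4/3*22) = (-24 + 0)*(-88/3) = -24*(-88/3) = 704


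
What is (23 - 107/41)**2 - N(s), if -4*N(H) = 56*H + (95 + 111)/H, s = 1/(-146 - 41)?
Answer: -5793297531/628694 ≈ -9214.8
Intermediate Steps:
s = -1/187 (s = 1/(-187) = -1/187 ≈ -0.0053476)
N(H) = -14*H - 103/(2*H) (N(H) = -(56*H + (95 + 111)/H)/4 = -(56*H + 206/H)/4 = -14*H - 103/(2*H))
(23 - 107/41)**2 - N(s) = (23 - 107/41)**2 - (-14*(-1/187) - 103/(2*(-1/187))) = (23 - 107*1/41)**2 - (14/187 - 103/2*(-187)) = (23 - 107/41)**2 - (14/187 + 19261/2) = (836/41)**2 - 1*3601835/374 = 698896/1681 - 3601835/374 = -5793297531/628694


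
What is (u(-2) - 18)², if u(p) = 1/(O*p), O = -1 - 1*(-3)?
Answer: 5329/16 ≈ 333.06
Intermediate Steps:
O = 2 (O = -1 + 3 = 2)
u(p) = 1/(2*p)
(u(-2) - 18)² = ((½)/(-2) - 18)² = ((½)*(-½) - 18)² = (-¼ - 18)² = (-73/4)² = 5329/16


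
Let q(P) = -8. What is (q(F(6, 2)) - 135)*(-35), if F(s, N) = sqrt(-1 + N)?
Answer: 5005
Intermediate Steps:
(q(F(6, 2)) - 135)*(-35) = (-8 - 135)*(-35) = -143*(-35) = 5005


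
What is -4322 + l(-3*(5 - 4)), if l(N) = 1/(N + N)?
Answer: -25933/6 ≈ -4322.2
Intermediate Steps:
l(N) = 1/(2*N)
-4322 + l(-3*(5 - 4)) = -4322 + 1/(2*((-3*(5 - 4)))) = -4322 + 1/(2*((-3*1))) = -4322 + (1/2)/(-3) = -4322 + (1/2)*(-1/3) = -4322 - 1/6 = -25933/6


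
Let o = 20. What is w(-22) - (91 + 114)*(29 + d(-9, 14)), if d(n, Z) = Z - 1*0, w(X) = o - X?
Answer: -8773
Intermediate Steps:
w(X) = 20 - X
d(n, Z) = Z (d(n, Z) = Z + 0 = Z)
w(-22) - (91 + 114)*(29 + d(-9, 14)) = (20 - 1*(-22)) - (91 + 114)*(29 + 14) = (20 + 22) - 205*43 = 42 - 1*8815 = 42 - 8815 = -8773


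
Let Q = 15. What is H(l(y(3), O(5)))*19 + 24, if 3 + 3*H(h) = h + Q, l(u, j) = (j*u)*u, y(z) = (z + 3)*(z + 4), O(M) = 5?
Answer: 55960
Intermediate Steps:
y(z) = (3 + z)*(4 + z)
l(u, j) = j*u²
H(h) = 4 + h/3 (H(h) = -1 + (h + 15)/3 = -1 + (15 + h)/3 = -1 + (5 + h/3) = 4 + h/3)
H(l(y(3), O(5)))*19 + 24 = (4 + (5*(12 + 3² + 7*3)²)/3)*19 + 24 = (4 + (5*(12 + 9 + 21)²)/3)*19 + 24 = (4 + (5*42²)/3)*19 + 24 = (4 + (5*1764)/3)*19 + 24 = (4 + (⅓)*8820)*19 + 24 = (4 + 2940)*19 + 24 = 2944*19 + 24 = 55936 + 24 = 55960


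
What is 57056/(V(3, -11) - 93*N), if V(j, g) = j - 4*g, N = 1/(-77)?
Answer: 137291/116 ≈ 1183.5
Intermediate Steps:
N = -1/77 ≈ -0.012987
57056/(V(3, -11) - 93*N) = 57056/((3 - 4*(-11)) - 93*(-1/77)) = 57056/((3 + 44) + 93/77) = 57056/(47 + 93/77) = 57056/(3712/77) = 57056*(77/3712) = 137291/116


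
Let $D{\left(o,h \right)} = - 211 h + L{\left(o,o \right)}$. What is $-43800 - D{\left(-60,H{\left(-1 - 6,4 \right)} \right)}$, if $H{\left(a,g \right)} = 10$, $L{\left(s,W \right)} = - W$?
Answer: $-41750$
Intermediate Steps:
$D{\left(o,h \right)} = - o - 211 h$ ($D{\left(o,h \right)} = - 211 h - o = - o - 211 h$)
$-43800 - D{\left(-60,H{\left(-1 - 6,4 \right)} \right)} = -43800 - \left(\left(-1\right) \left(-60\right) - 2110\right) = -43800 - \left(60 - 2110\right) = -43800 - -2050 = -43800 + 2050 = -41750$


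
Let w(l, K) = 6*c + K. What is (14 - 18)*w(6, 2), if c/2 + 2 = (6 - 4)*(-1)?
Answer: 184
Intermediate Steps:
c = -8 (c = -4 + 2*((6 - 4)*(-1)) = -4 + 2*(2*(-1)) = -4 + 2*(-2) = -4 - 4 = -8)
w(l, K) = -48 + K (w(l, K) = 6*(-8) + K = -48 + K)
(14 - 18)*w(6, 2) = (14 - 18)*(-48 + 2) = -4*(-46) = 184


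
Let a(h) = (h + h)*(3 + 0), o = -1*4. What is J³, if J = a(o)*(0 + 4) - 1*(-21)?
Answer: -421875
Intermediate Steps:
o = -4
a(h) = 6*h (a(h) = (2*h)*3 = 6*h)
J = -75 (J = (6*(-4))*(0 + 4) - 1*(-21) = -24*4 + 21 = -96 + 21 = -75)
J³ = (-75)³ = -421875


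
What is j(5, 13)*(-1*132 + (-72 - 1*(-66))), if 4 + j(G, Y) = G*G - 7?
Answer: -1932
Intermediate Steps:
j(G, Y) = -11 + G² (j(G, Y) = -4 + (G*G - 7) = -4 + (G² - 7) = -4 + (-7 + G²) = -11 + G²)
j(5, 13)*(-1*132 + (-72 - 1*(-66))) = (-11 + 5²)*(-1*132 + (-72 - 1*(-66))) = (-11 + 25)*(-132 + (-72 + 66)) = 14*(-132 - 6) = 14*(-138) = -1932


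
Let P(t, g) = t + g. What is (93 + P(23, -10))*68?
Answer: 7208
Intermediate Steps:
P(t, g) = g + t
(93 + P(23, -10))*68 = (93 + (-10 + 23))*68 = (93 + 13)*68 = 106*68 = 7208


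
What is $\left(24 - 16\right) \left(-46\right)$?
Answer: $-368$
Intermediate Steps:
$\left(24 - 16\right) \left(-46\right) = 8 \left(-46\right) = -368$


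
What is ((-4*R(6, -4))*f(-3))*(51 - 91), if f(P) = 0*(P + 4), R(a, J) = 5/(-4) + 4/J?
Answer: 0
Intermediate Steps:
R(a, J) = -5/4 + 4/J (R(a, J) = 5*(-¼) + 4/J = -5/4 + 4/J)
f(P) = 0 (f(P) = 0*(4 + P) = 0)
((-4*R(6, -4))*f(-3))*(51 - 91) = (-4*(-5/4 + 4/(-4))*0)*(51 - 91) = (-4*(-5/4 + 4*(-¼))*0)*(-40) = (-4*(-5/4 - 1)*0)*(-40) = (-4*(-9/4)*0)*(-40) = (9*0)*(-40) = 0*(-40) = 0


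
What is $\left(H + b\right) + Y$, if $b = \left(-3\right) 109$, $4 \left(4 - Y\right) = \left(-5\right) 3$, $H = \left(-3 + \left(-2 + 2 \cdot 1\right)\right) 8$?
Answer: $- \frac{1373}{4} \approx -343.25$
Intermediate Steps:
$H = -24$ ($H = \left(-3 + \left(-2 + 2\right)\right) 8 = \left(-3 + 0\right) 8 = \left(-3\right) 8 = -24$)
$Y = \frac{31}{4}$ ($Y = 4 - \frac{\left(-5\right) 3}{4} = 4 - - \frac{15}{4} = 4 + \frac{15}{4} = \frac{31}{4} \approx 7.75$)
$b = -327$
$\left(H + b\right) + Y = \left(-24 - 327\right) + \frac{31}{4} = -351 + \frac{31}{4} = - \frac{1373}{4}$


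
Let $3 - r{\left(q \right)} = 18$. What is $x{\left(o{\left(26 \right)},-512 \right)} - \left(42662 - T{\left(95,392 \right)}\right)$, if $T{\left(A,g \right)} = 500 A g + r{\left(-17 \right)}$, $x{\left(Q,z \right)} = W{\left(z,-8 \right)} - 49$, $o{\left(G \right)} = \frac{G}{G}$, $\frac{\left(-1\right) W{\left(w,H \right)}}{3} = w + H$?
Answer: $18578834$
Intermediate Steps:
$r{\left(q \right)} = -15$ ($r{\left(q \right)} = 3 - 18 = -15$)
$W{\left(w,H \right)} = - 3 H - 3 w$ ($W{\left(w,H \right)} = - 3 \left(w + H\right) = - 3 \left(H + w\right) = - 3 H - 3 w$)
$o{\left(G \right)} = 1$
$x{\left(Q,z \right)} = -25 - 3 z$ ($x{\left(Q,z \right)} = \left(\left(-3\right) \left(-8\right) - 3 z\right) - 49 = \left(24 - 3 z\right) - 49 = -25 - 3 z$)
$T{\left(A,g \right)} = -15 + 500 A g$ ($T{\left(A,g \right)} = 500 A g - 15 = -15 + 500 A g$)
$x{\left(o{\left(26 \right)},-512 \right)} - \left(42662 - T{\left(95,392 \right)}\right) = \left(-25 - -1536\right) - \left(42662 - \left(-15 + 500 \cdot 95 \cdot 392\right)\right) = \left(-25 + 1536\right) - \left(42662 - \left(-15 + 18620000\right)\right) = 1511 - \left(42662 - 18619985\right) = 1511 - -18577323 = 1511 + 18577323 = 18578834$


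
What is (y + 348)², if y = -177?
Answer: 29241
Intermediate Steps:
(y + 348)² = (-177 + 348)² = 171² = 29241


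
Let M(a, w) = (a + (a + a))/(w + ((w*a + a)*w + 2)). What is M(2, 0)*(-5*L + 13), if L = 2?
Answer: 9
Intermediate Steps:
M(a, w) = 3*a/(2 + w + w*(a + a*w)) (M(a, w) = (a + 2*a)/(w + ((a*w + a)*w + 2)) = (3*a)/(w + ((a + a*w)*w + 2)) = (3*a)/(w + (w*(a + a*w) + 2)) = (3*a)/(w + (2 + w*(a + a*w))) = (3*a)/(2 + w + w*(a + a*w)) = 3*a/(2 + w + w*(a + a*w)))
M(2, 0)*(-5*L + 13) = (3*2/(2 + 0 + 2*0 + 2*0²))*(-5*2 + 13) = (3*2/(2 + 0 + 0 + 2*0))*(-10 + 13) = (3*2/(2 + 0 + 0 + 0))*3 = (3*2/2)*3 = (3*2*(½))*3 = 3*3 = 9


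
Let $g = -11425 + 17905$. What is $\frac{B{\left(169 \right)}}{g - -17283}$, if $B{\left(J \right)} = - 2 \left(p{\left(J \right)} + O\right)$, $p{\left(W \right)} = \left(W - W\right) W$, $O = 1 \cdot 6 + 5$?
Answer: $- \frac{22}{23763} \approx -0.00092581$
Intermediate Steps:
$g = 6480$
$O = 11$ ($O = 6 + 5 = 11$)
$p{\left(W \right)} = 0$ ($p{\left(W \right)} = 0 W = 0$)
$B{\left(J \right)} = -22$ ($B{\left(J \right)} = - 2 \left(0 + 11\right) = \left(-2\right) 11 = -22$)
$\frac{B{\left(169 \right)}}{g - -17283} = - \frac{22}{6480 - -17283} = - \frac{22}{6480 + 17283} = - \frac{22}{23763}$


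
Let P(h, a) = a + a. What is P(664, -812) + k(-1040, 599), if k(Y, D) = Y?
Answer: -2664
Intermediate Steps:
P(h, a) = 2*a
P(664, -812) + k(-1040, 599) = 2*(-812) - 1040 = -1624 - 1040 = -2664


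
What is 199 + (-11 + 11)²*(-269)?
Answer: 199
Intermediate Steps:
199 + (-11 + 11)²*(-269) = 199 + 0²*(-269) = 199 + 0*(-269) = 199 + 0 = 199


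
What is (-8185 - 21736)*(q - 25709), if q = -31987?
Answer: 1726322016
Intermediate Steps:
(-8185 - 21736)*(q - 25709) = (-8185 - 21736)*(-31987 - 25709) = -29921*(-57696) = 1726322016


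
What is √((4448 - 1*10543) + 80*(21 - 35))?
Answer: I*√7215 ≈ 84.941*I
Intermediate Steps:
√((4448 - 1*10543) + 80*(21 - 35)) = √((4448 - 10543) + 80*(-14)) = √(-6095 - 1120) = √(-7215) = I*√7215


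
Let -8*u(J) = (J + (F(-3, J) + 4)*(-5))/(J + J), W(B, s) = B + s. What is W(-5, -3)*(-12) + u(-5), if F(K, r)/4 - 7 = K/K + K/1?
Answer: 1511/16 ≈ 94.438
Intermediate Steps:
F(K, r) = 32 + 4*K (F(K, r) = 28 + 4*(K/K + K/1) = 28 + 4*(1 + K*1) = 28 + 4*(1 + K) = 28 + (4 + 4*K) = 32 + 4*K)
u(J) = -(-120 + J)/(16*J) (u(J) = -(J + ((32 + 4*(-3)) + 4)*(-5))/(8*(J + J)) = -(J + ((32 - 12) + 4)*(-5))/(8*(2*J)) = -(J + (20 + 4)*(-5))*1/(2*J)/8 = -(J + 24*(-5))*1/(2*J)/8 = -(J - 120)*1/(2*J)/8 = -(-120 + J)*1/(2*J)/8 = -(-120 + J)/(16*J))
W(-5, -3)*(-12) + u(-5) = (-5 - 3)*(-12) + (1/16)*(120 - 1*(-5))/(-5) = -8*(-12) + (1/16)*(-⅕)*(120 + 5) = 96 + (1/16)*(-⅕)*125 = 96 - 25/16 = 1511/16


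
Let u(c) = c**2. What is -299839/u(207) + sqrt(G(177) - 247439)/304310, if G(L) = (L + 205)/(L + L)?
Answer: -299839/42849 + 2*I*sqrt(484498914)/26931435 ≈ -6.9976 + 0.0016346*I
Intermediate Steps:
G(L) = (205 + L)/(2*L) (G(L) = (205 + L)/((2*L)) = (205 + L)*(1/(2*L)) = (205 + L)/(2*L))
-299839/u(207) + sqrt(G(177) - 247439)/304310 = -299839/(207**2) + sqrt((1/2)*(205 + 177)/177 - 247439)/304310 = -299839/42849 + sqrt((1/2)*(1/177)*382 - 247439)*(1/304310) = -299839*1/42849 + sqrt(191/177 - 247439)*(1/304310) = -299839/42849 + sqrt(-43796512/177)*(1/304310) = -299839/42849 + (4*I*sqrt(484498914)/177)*(1/304310) = -299839/42849 + 2*I*sqrt(484498914)/26931435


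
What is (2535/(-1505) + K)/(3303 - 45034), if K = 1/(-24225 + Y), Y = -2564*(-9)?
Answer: 582844/14432624619 ≈ 4.0384e-5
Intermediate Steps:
Y = 23076
K = -1/1149 (K = 1/(-24225 + 23076) = 1/(-1149) = -1/1149 ≈ -0.00087032)
(2535/(-1505) + K)/(3303 - 45034) = (2535/(-1505) - 1/1149)/(3303 - 45034) = (2535*(-1/1505) - 1/1149)/(-41731) = (-507/301 - 1/1149)*(-1/41731) = -582844/345849*(-1/41731) = 582844/14432624619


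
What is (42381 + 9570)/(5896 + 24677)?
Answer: 17317/10191 ≈ 1.6992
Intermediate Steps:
(42381 + 9570)/(5896 + 24677) = 51951/30573 = 51951*(1/30573) = 17317/10191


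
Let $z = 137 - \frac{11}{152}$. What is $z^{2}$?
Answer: $\frac{433180969}{23104} \approx 18749.0$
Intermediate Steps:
$z = \frac{20813}{152}$ ($z = 137 - \frac{11}{152} = \frac{20813}{152} \approx 136.93$)
$z^{2} = \left(\frac{20813}{152}\right)^{2} = \frac{433180969}{23104}$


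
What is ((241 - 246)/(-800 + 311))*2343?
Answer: 3905/163 ≈ 23.957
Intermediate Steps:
((241 - 246)/(-800 + 311))*2343 = -5/(-489)*2343 = -5*(-1/489)*2343 = (5/489)*2343 = 3905/163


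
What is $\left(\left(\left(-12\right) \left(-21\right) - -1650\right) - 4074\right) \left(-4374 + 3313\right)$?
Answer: $2304492$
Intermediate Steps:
$\left(\left(\left(-12\right) \left(-21\right) - -1650\right) - 4074\right) \left(-4374 + 3313\right) = \left(\left(252 + 1650\right) - 4074\right) \left(-1061\right) = \left(1902 - 4074\right) \left(-1061\right) = \left(-2172\right) \left(-1061\right) = 2304492$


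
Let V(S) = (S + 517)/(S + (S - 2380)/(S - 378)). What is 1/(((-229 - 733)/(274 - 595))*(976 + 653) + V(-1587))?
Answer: 166625108/813563805729 ≈ 0.00020481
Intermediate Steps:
V(S) = (517 + S)/(S + (-2380 + S)/(-378 + S))
1/(((-229 - 733)/(274 - 595))*(976 + 653) + V(-1587)) = 1/(((-229 - 733)/(274 - 595))*(976 + 653) + (195426 - 1*(-1587)**2 - 139*(-1587))/(2380 - 1*(-1587)**2 + 377*(-1587))) = 1/(-962/(-321)*1629 + (195426 - 1*2518569 + 220593)/(2380 - 1*2518569 - 598299)) = 1/(-962*(-1/321)*1629 + (195426 - 2518569 + 220593)/(2380 - 2518569 - 598299)) = 1/((962/321)*1629 - 2102550/(-3114488)) = 1/(522366/107 - 1/3114488*(-2102550)) = 1/(522366/107 + 1051275/1557244) = 1/(813563805729/166625108) = 166625108/813563805729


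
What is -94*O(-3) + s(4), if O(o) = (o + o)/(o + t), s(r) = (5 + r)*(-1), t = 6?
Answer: 179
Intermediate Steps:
s(r) = -5 - r
O(o) = 2*o/(6 + o) (O(o) = (o + o)/(o + 6) = (2*o)/(6 + o) = 2*o/(6 + o))
-94*O(-3) + s(4) = -188*(-3)/(6 - 3) + (-5 - 1*4) = -188*(-3)/3 + (-5 - 4) = -188*(-3)/3 - 9 = -94*(-2) - 9 = 188 - 9 = 179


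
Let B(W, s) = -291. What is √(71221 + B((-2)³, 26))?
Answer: √70930 ≈ 266.33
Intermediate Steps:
√(71221 + B((-2)³, 26)) = √(71221 - 291) = √70930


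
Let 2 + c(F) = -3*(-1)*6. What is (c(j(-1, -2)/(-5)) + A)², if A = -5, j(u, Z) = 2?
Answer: 121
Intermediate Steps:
c(F) = 16 (c(F) = -2 - 3*(-1)*6 = -2 + 3*6 = -2 + 18 = 16)
(c(j(-1, -2)/(-5)) + A)² = (16 - 5)² = 11² = 121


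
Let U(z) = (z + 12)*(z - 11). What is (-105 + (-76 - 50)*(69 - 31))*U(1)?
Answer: 636090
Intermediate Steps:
U(z) = (-11 + z)*(12 + z) (U(z) = (12 + z)*(-11 + z) = (-11 + z)*(12 + z))
(-105 + (-76 - 50)*(69 - 31))*U(1) = (-105 + (-76 - 50)*(69 - 31))*(-132 + 1 + 1²) = (-105 - 126*38)*(-132 + 1 + 1) = (-105 - 4788)*(-130) = -4893*(-130) = 636090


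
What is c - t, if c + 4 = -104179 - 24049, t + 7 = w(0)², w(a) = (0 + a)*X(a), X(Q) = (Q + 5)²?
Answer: -128225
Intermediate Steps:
X(Q) = (5 + Q)²
w(a) = a*(5 + a)² (w(a) = (0 + a)*(5 + a)² = a*(5 + a)²)
t = -7 (t = -7 + (0*(5 + 0)²)² = -7 + (0*5²)² = -7 + (0*25)² = -7 + 0² = -7 + 0 = -7)
c = -128232 (c = -4 + (-104179 - 24049) = -4 - 128228 = -128232)
c - t = -128232 - 1*(-7) = -128232 + 7 = -128225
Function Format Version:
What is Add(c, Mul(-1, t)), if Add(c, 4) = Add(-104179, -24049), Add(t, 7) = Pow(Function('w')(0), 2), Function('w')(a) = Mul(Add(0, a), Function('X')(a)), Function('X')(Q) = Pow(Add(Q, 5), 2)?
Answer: -128225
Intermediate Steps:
Function('X')(Q) = Pow(Add(5, Q), 2)
Function('w')(a) = Mul(a, Pow(Add(5, a), 2)) (Function('w')(a) = Mul(Add(0, a), Pow(Add(5, a), 2)) = Mul(a, Pow(Add(5, a), 2)))
t = -7 (t = Add(-7, Pow(Mul(0, Pow(Add(5, 0), 2)), 2)) = Add(-7, Pow(Mul(0, Pow(5, 2)), 2)) = Add(-7, Pow(Mul(0, 25), 2)) = Add(-7, Pow(0, 2)) = Add(-7, 0) = -7)
c = -128232 (c = Add(-4, Add(-104179, -24049)) = Add(-4, -128228) = -128232)
Add(c, Mul(-1, t)) = Add(-128232, Mul(-1, -7)) = Add(-128232, 7) = -128225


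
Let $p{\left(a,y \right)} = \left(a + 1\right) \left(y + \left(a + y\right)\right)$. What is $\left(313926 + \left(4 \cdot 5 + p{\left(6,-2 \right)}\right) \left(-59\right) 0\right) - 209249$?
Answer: $104677$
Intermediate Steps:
$p{\left(a,y \right)} = \left(1 + a\right) \left(a + 2 y\right)$
$\left(313926 + \left(4 \cdot 5 + p{\left(6,-2 \right)}\right) \left(-59\right) 0\right) - 209249 = \left(313926 + \left(4 \cdot 5 + \left(6 + 6^{2} + 2 \left(-2\right) + 2 \cdot 6 \left(-2\right)\right)\right) \left(-59\right) 0\right) - 209249 = \left(313926 + \left(20 + \left(6 + 36 - 4 - 24\right)\right) \left(-59\right) 0\right) - 209249 = \left(313926 + \left(20 + 14\right) \left(-59\right) 0\right) - 209249 = \left(313926 + 34 \left(-59\right) 0\right) - 209249 = \left(313926 - 0\right) - 209249 = \left(313926 + 0\right) - 209249 = 313926 - 209249 = 104677$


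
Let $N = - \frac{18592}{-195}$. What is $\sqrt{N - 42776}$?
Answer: $\frac{2 i \sqrt{405732990}}{195} \approx 206.59 i$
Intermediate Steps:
$N = \frac{18592}{195}$ ($N = \left(-18592\right) \left(- \frac{1}{195}\right) = \frac{18592}{195} \approx 95.344$)
$\sqrt{N - 42776} = \sqrt{\frac{18592}{195} - 42776} = \sqrt{- \frac{8322728}{195}} = \frac{2 i \sqrt{405732990}}{195}$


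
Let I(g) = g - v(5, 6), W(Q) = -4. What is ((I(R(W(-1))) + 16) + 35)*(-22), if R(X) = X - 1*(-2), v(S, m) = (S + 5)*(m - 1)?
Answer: 22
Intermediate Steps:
v(S, m) = (-1 + m)*(5 + S) (v(S, m) = (5 + S)*(-1 + m) = (-1 + m)*(5 + S))
R(X) = 2 + X (R(X) = X + 2 = 2 + X)
I(g) = -50 + g (I(g) = g - (-5 - 1*5 + 5*6 + 5*6) = g - (-5 - 5 + 30 + 30) = g - 1*50 = g - 50 = -50 + g)
((I(R(W(-1))) + 16) + 35)*(-22) = (((-50 + (2 - 4)) + 16) + 35)*(-22) = (((-50 - 2) + 16) + 35)*(-22) = ((-52 + 16) + 35)*(-22) = (-36 + 35)*(-22) = -1*(-22) = 22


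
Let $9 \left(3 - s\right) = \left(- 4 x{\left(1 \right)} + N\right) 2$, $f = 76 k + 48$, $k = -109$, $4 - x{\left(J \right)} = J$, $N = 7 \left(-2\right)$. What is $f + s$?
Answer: $- \frac{74045}{9} \approx -8227.2$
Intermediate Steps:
$N = -14$
$x{\left(J \right)} = 4 - J$
$f = -8236$ ($f = 76 \left(-109\right) + 48 = -8284 + 48 = -8236$)
$s = \frac{79}{9}$ ($s = 3 - \frac{\left(- 4 \left(4 - 1\right) - 14\right) 2}{9} = 3 - \frac{\left(\left(-4\right) 3 - 14\right) 2}{9} = 3 - \frac{\left(-12 - 14\right) 2}{9} = 3 - \frac{\left(-26\right) 2}{9} = 3 - - \frac{52}{9} = 3 + \frac{52}{9} = \frac{79}{9} \approx 8.7778$)
$f + s = -8236 + \frac{79}{9} = - \frac{74045}{9}$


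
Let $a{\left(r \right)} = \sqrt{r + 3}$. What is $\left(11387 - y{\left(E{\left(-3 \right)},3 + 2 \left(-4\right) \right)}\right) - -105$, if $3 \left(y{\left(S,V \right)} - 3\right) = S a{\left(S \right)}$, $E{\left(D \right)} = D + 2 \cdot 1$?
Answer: $11489 + \frac{\sqrt{2}}{3} \approx 11489.0$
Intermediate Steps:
$a{\left(r \right)} = \sqrt{3 + r}$
$E{\left(D \right)} = 2 + D$ ($E{\left(D \right)} = D + 2 = 2 + D$)
$y{\left(S,V \right)} = 3 + \frac{S \sqrt{3 + S}}{3}$
$\left(11387 - y{\left(E{\left(-3 \right)},3 + 2 \left(-4\right) \right)}\right) - -105 = \left(11387 - \left(3 + \frac{\left(2 - 3\right) \sqrt{3 + \left(2 - 3\right)}}{3}\right)\right) - -105 = \left(11387 - \left(3 + \frac{1}{3} \left(-1\right) \sqrt{3 - 1}\right)\right) + 105 = \left(11387 - \left(3 + \frac{1}{3} \left(-1\right) \sqrt{2}\right)\right) + 105 = \left(11387 - \left(3 - \frac{\sqrt{2}}{3}\right)\right) + 105 = \left(11384 + \frac{\sqrt{2}}{3}\right) + 105 = 11489 + \frac{\sqrt{2}}{3}$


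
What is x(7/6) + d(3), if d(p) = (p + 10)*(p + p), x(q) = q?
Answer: 475/6 ≈ 79.167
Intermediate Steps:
d(p) = 2*p*(10 + p) (d(p) = (10 + p)*(2*p) = 2*p*(10 + p))
x(7/6) + d(3) = 7/6 + 2*3*(10 + 3) = 7*(⅙) + 2*3*13 = 7/6 + 78 = 475/6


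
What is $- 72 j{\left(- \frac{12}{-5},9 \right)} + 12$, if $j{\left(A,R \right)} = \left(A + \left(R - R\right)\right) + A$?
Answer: $- \frac{1668}{5} \approx -333.6$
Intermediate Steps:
$j{\left(A,R \right)} = 2 A$ ($j{\left(A,R \right)} = \left(A + 0\right) + A = A + A = 2 A$)
$- 72 j{\left(- \frac{12}{-5},9 \right)} + 12 = - 72 \cdot 2 \left(- \frac{12}{-5}\right) + 12 = - 72 \cdot 2 \left(\left(-12\right) \left(- \frac{1}{5}\right)\right) + 12 = - 72 \cdot 2 \cdot \frac{12}{5} + 12 = \left(-72\right) \frac{24}{5} + 12 = - \frac{1728}{5} + 12 = - \frac{1668}{5}$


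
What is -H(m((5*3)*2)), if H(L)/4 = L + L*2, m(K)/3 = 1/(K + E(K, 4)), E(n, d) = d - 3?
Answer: -36/31 ≈ -1.1613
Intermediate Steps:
E(n, d) = -3 + d
m(K) = 3/(1 + K) (m(K) = 3/(K + (-3 + 4)) = 3/(K + 1) = 3/(1 + K))
H(L) = 12*L (H(L) = 4*(L + L*2) = 4*(L + 2*L) = 4*(3*L) = 12*L)
-H(m((5*3)*2)) = -12*3/(1 + (5*3)*2) = -12*3/(1 + 15*2) = -12*3/(1 + 30) = -12*3/31 = -1*36/31 = -36/31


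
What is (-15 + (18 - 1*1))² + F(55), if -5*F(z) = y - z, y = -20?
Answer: 19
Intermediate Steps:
F(z) = 4 + z/5 (F(z) = -(-20 - z)/5 = 4 + z/5)
(-15 + (18 - 1*1))² + F(55) = (-15 + (18 - 1*1))² + (4 + (⅕)*55) = (-15 + (18 - 1))² + (4 + 11) = (-15 + 17)² + 15 = 2² + 15 = 4 + 15 = 19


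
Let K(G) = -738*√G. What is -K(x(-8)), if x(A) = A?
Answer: 1476*I*√2 ≈ 2087.4*I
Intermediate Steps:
-K(x(-8)) = -(-738)*√(-8) = -(-738)*2*I*√2 = -(-1476)*I*√2 = 1476*I*√2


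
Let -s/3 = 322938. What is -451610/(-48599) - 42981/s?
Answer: 146538308053/15694463862 ≈ 9.3369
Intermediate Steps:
s = -968814 (s = -3*322938 = -968814)
-451610/(-48599) - 42981/s = -451610/(-48599) - 42981/(-968814) = -451610*(-1/48599) - 42981*(-1/968814) = 451610/48599 + 14327/322938 = 146538308053/15694463862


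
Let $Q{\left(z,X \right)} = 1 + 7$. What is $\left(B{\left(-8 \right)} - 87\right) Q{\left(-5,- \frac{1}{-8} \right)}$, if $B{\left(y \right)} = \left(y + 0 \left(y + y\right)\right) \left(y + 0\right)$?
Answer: $-184$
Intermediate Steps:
$Q{\left(z,X \right)} = 8$
$B{\left(y \right)} = y^{2}$ ($B{\left(y \right)} = \left(y + 0 \cdot 2 y\right) y = \left(y + 0\right) y = y y = y^{2}$)
$\left(B{\left(-8 \right)} - 87\right) Q{\left(-5,- \frac{1}{-8} \right)} = \left(\left(-8\right)^{2} - 87\right) 8 = \left(64 - 87\right) 8 = \left(-23\right) 8 = -184$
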